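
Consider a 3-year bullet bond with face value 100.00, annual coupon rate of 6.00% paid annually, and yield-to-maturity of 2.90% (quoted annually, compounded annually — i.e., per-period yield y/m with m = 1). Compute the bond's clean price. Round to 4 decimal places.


Coupon per period c = face * coupon_rate / m = 6.000000
Periods per year m = 1; per-period yield y/m = 0.029000
Number of cashflows N = 3
Cashflows (t years, CF_t, discount factor 1/(1+y/m)^(m*t), PV):
  t = 1.0000: CF_t = 6.000000, DF = 0.971817, PV = 5.830904
  t = 2.0000: CF_t = 6.000000, DF = 0.944429, PV = 5.666573
  t = 3.0000: CF_t = 106.000000, DF = 0.917812, PV = 97.288104
Price P = sum_t PV_t = 108.785581

Answer: Price = 108.7856


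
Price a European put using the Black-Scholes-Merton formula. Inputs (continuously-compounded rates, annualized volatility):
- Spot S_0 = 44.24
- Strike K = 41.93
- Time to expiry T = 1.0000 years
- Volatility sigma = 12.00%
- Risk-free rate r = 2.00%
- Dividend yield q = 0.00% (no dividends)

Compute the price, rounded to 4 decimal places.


Answer: Price = 0.8434

Derivation:
d1 = (ln(S/K) + (r - q + 0.5*sigma^2) * T) / (sigma * sqrt(T)) = 0.67356497
d2 = d1 - sigma * sqrt(T) = 0.55356497
exp(-rT) = 0.98019867; exp(-qT) = 1.00000000
P = K * exp(-rT) * N(-d2) - S_0 * exp(-qT) * N(-d1)
N(-d1) = 0.25029397; N(-d2) = 0.28993830
P = 41.9300 * 0.98019867 * 0.28993830 - 44.2400 * 1.00000000 * 0.25029397 = 0.8434


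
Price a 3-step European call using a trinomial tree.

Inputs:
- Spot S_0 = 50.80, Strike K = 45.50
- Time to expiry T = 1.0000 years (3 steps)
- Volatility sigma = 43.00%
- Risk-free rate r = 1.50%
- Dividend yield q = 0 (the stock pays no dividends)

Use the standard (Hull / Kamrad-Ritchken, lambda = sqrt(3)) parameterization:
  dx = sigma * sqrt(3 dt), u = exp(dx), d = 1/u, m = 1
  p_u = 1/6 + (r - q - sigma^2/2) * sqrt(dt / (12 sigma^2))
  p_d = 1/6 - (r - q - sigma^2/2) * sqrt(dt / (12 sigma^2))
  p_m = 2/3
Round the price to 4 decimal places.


Answer: Price = V(0,0) = 11.4040

Derivation:
dt = T/N = 0.333333; dx = sigma*sqrt(3*dt) = 0.430000
u = exp(dx) = 1.537258; d = 1/u = 0.650509
p_u = 0.136647, p_m = 0.666667, p_d = 0.196686
Discount per step: exp(-r*dt) = 0.995012
Stock lattice S(k, j) with j the centered position index:
  k=0: S(0,+0) = 50.8000
  k=1: S(1,-1) = 33.0459; S(1,+0) = 50.8000; S(1,+1) = 78.0927
  k=2: S(2,-2) = 21.4966; S(2,-1) = 33.0459; S(2,+0) = 50.8000; S(2,+1) = 78.0927; S(2,+2) = 120.0486
  k=3: S(3,-3) = 13.9838; S(3,-2) = 21.4966; S(3,-1) = 33.0459; S(3,+0) = 50.8000; S(3,+1) = 78.0927; S(3,+2) = 120.0486; S(3,+3) = 184.5456
Terminal payoffs V(N, j) = max(S_T - K, 0):
  V(3,-3) = 0.000000; V(3,-2) = 0.000000; V(3,-1) = 0.000000; V(3,+0) = 5.300000; V(3,+1) = 32.592682; V(3,+2) = 74.548563; V(3,+3) = 139.045557
Backward induction: V(k, j) = exp(-r*dt) * [p_u * V(k+1, j+1) + p_m * V(k+1, j) + p_d * V(k+1, j-1)]
  V(2,-2) = exp(-r*dt) * [p_u*0.000000 + p_m*0.000000 + p_d*0.000000] = 0.000000
  V(2,-1) = exp(-r*dt) * [p_u*5.300000 + p_m*0.000000 + p_d*0.000000] = 0.720619
  V(2,+0) = exp(-r*dt) * [p_u*32.592682 + p_m*5.300000 + p_d*0.000000] = 7.947199
  V(2,+1) = exp(-r*dt) * [p_u*74.548563 + p_m*32.592682 + p_d*5.300000] = 32.793372
  V(2,+2) = exp(-r*dt) * [p_u*139.045557 + p_m*74.548563 + p_d*32.592682] = 74.735155
  V(1,-1) = exp(-r*dt) * [p_u*7.947199 + p_m*0.720619 + p_d*0.000000] = 1.558563
  V(1,+0) = exp(-r*dt) * [p_u*32.793372 + p_m*7.947199 + p_d*0.720619] = 9.871513
  V(1,+1) = exp(-r*dt) * [p_u*74.735155 + p_m*32.793372 + p_d*7.947199] = 33.469939
  V(0,+0) = exp(-r*dt) * [p_u*33.469939 + p_m*9.871513 + p_d*1.558563] = 11.403970


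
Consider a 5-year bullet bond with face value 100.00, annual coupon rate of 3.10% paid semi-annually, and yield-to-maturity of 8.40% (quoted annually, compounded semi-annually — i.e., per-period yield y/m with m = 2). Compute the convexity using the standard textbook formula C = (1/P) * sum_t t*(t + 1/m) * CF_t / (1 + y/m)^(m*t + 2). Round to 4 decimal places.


Coupon per period c = face * coupon_rate / m = 1.550000
Periods per year m = 2; per-period yield y/m = 0.042000
Number of cashflows N = 10
Cashflows (t years, CF_t, discount factor 1/(1+y/m)^(m*t), PV):
  t = 0.5000: CF_t = 1.550000, DF = 0.959693, PV = 1.487524
  t = 1.0000: CF_t = 1.550000, DF = 0.921010, PV = 1.427566
  t = 1.5000: CF_t = 1.550000, DF = 0.883887, PV = 1.370025
  t = 2.0000: CF_t = 1.550000, DF = 0.848260, PV = 1.314803
  t = 2.5000: CF_t = 1.550000, DF = 0.814069, PV = 1.261807
  t = 3.0000: CF_t = 1.550000, DF = 0.781257, PV = 1.210948
  t = 3.5000: CF_t = 1.550000, DF = 0.749766, PV = 1.162138
  t = 4.0000: CF_t = 1.550000, DF = 0.719545, PV = 1.115295
  t = 4.5000: CF_t = 1.550000, DF = 0.690543, PV = 1.070341
  t = 5.0000: CF_t = 101.550000, DF = 0.662709, PV = 67.298090
Price P = sum_t PV_t = 78.718538
Convexity numerator sum_t t*(t + 1/m) * CF_t / (1+y/m)^(m*t + 2):
  t = 0.5000: term = 0.685013
  t = 1.0000: term = 1.972205
  t = 1.5000: term = 3.785422
  t = 2.0000: term = 6.054738
  t = 2.5000: term = 8.716034
  t = 3.0000: term = 11.710603
  t = 3.5000: term = 14.984776
  t = 4.0000: term = 18.489579
  t = 4.5000: term = 22.180397
  t = 5.0000: term = 1704.511729
Convexity = (1/P) * sum = 1793.090496 / 78.718538 = 22.778503

Answer: Convexity = 22.7785


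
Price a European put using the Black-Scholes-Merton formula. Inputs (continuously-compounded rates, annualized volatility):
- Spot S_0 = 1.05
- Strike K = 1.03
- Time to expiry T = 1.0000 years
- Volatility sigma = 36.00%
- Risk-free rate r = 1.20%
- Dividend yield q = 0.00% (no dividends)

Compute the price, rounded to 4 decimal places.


Answer: Price = 0.1321

Derivation:
d1 = (ln(S/K) + (r - q + 0.5*sigma^2) * T) / (sigma * sqrt(T)) = 0.26675378
d2 = d1 - sigma * sqrt(T) = -0.09324622
exp(-rT) = 0.98807171; exp(-qT) = 1.00000000
P = K * exp(-rT) * N(-d2) - S_0 * exp(-qT) * N(-d1)
N(-d1) = 0.39482937; N(-d2) = 0.53714602
P = 1.0300 * 0.98807171 * 0.53714602 - 1.0500 * 1.00000000 * 0.39482937 = 0.1321


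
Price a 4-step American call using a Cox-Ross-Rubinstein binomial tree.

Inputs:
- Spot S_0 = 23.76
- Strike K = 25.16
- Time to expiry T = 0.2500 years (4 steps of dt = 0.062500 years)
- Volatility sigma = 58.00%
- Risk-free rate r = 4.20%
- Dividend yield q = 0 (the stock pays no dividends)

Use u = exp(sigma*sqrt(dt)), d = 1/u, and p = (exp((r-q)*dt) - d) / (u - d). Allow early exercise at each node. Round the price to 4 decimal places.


Answer: Price = V(0,0) = 2.3091

Derivation:
dt = T/N = 0.062500
u = exp(sigma*sqrt(dt)) = 1.156040; d = 1/u = 0.865022
p = (exp((r-q)*dt) - d) / (u - d) = 0.472845
Discount per step: exp(-r*dt) = 0.997378
Stock lattice S(k, i) with i counting down-moves:
  k=0: S(0,0) = 23.7600
  k=1: S(1,0) = 27.4675; S(1,1) = 20.5529
  k=2: S(2,0) = 31.7535; S(2,1) = 23.7600; S(2,2) = 17.7787
  k=3: S(3,0) = 36.7083; S(3,1) = 27.4675; S(3,2) = 20.5529; S(3,3) = 15.3790
  k=4: S(4,0) = 42.4363; S(4,1) = 31.7535; S(4,2) = 23.7600; S(4,3) = 17.7787; S(4,4) = 13.3032
Terminal payoffs V(N, i) = max(S_T - K, 0):
  V(4,0) = 17.276273; V(4,1) = 6.593517; V(4,2) = 0.000000; V(4,3) = 0.000000; V(4,4) = 0.000000
Backward induction: V(k, i) = exp(-r*dt) * [p * V(k+1, i) + (1-p) * V(k+1, i+1)]; then take max(V_cont, immediate exercise) for American.
  V(3,0) = exp(-r*dt) * [p*17.276273 + (1-p)*6.593517] = 11.614281; exercise = 11.548322; V(3,0) = max -> 11.614281
  V(3,1) = exp(-r*dt) * [p*6.593517 + (1-p)*0.000000] = 3.109540; exercise = 2.307500; V(3,1) = max -> 3.109540
  V(3,2) = exp(-r*dt) * [p*0.000000 + (1-p)*0.000000] = 0.000000; exercise = 0.000000; V(3,2) = max -> 0.000000
  V(3,3) = exp(-r*dt) * [p*0.000000 + (1-p)*0.000000] = 0.000000; exercise = 0.000000; V(3,3) = max -> 0.000000
  V(2,0) = exp(-r*dt) * [p*11.614281 + (1-p)*3.109540] = 7.112273; exercise = 6.593517; V(2,0) = max -> 7.112273
  V(2,1) = exp(-r*dt) * [p*3.109540 + (1-p)*0.000000] = 1.466477; exercise = 0.000000; V(2,1) = max -> 1.466477
  V(2,2) = exp(-r*dt) * [p*0.000000 + (1-p)*0.000000] = 0.000000; exercise = 0.000000; V(2,2) = max -> 0.000000
  V(1,0) = exp(-r*dt) * [p*7.112273 + (1-p)*1.466477] = 4.125222; exercise = 2.307500; V(1,0) = max -> 4.125222
  V(1,1) = exp(-r*dt) * [p*1.466477 + (1-p)*0.000000] = 0.691599; exercise = 0.000000; V(1,1) = max -> 0.691599
  V(0,0) = exp(-r*dt) * [p*4.125222 + (1-p)*0.691599] = 2.309102; exercise = 0.000000; V(0,0) = max -> 2.309102


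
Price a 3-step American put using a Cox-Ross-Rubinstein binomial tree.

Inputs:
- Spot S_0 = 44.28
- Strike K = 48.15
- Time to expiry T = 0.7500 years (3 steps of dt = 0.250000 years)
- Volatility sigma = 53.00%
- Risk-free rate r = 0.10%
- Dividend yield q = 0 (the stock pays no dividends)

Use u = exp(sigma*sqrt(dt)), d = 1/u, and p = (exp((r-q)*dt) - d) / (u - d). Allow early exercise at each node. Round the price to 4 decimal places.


Answer: Price = V(0,0) = 10.9936

Derivation:
dt = T/N = 0.250000
u = exp(sigma*sqrt(dt)) = 1.303431; d = 1/u = 0.767206
p = (exp((r-q)*dt) - d) / (u - d) = 0.434601
Discount per step: exp(-r*dt) = 0.999750
Stock lattice S(k, i) with i counting down-moves:
  k=0: S(0,0) = 44.2800
  k=1: S(1,0) = 57.7159; S(1,1) = 33.9719
  k=2: S(2,0) = 75.2287; S(2,1) = 44.2800; S(2,2) = 26.0634
  k=3: S(3,0) = 98.0554; S(3,1) = 57.7159; S(3,2) = 33.9719; S(3,3) = 19.9960
Terminal payoffs V(N, i) = max(K - S_T, 0):
  V(3,0) = 0.000000; V(3,1) = 0.000000; V(3,2) = 14.178121; V(3,3) = 28.153983
Backward induction: V(k, i) = exp(-r*dt) * [p * V(k+1, i) + (1-p) * V(k+1, i+1)]; then take max(V_cont, immediate exercise) for American.
  V(2,0) = exp(-r*dt) * [p*0.000000 + (1-p)*0.000000] = 0.000000; exercise = 0.000000; V(2,0) = max -> 0.000000
  V(2,1) = exp(-r*dt) * [p*0.000000 + (1-p)*14.178121] = 8.014287; exercise = 3.870000; V(2,1) = max -> 8.014287
  V(2,2) = exp(-r*dt) * [p*14.178121 + (1-p)*28.153983] = 22.074536; exercise = 22.086572; V(2,2) = max -> 22.086572
  V(1,0) = exp(-r*dt) * [p*0.000000 + (1-p)*8.014287] = 4.530135; exercise = 0.000000; V(1,0) = max -> 4.530135
  V(1,1) = exp(-r*dt) * [p*8.014287 + (1-p)*22.086572] = 15.966747; exercise = 14.178121; V(1,1) = max -> 15.966747
  V(0,0) = exp(-r*dt) * [p*4.530135 + (1-p)*15.966747] = 10.993632; exercise = 3.870000; V(0,0) = max -> 10.993632


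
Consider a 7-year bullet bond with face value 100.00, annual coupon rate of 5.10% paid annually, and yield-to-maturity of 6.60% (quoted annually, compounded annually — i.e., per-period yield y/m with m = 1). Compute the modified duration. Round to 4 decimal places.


Coupon per period c = face * coupon_rate / m = 5.100000
Periods per year m = 1; per-period yield y/m = 0.066000
Number of cashflows N = 7
Cashflows (t years, CF_t, discount factor 1/(1+y/m)^(m*t), PV):
  t = 1.0000: CF_t = 5.100000, DF = 0.938086, PV = 4.784240
  t = 2.0000: CF_t = 5.100000, DF = 0.880006, PV = 4.488030
  t = 3.0000: CF_t = 5.100000, DF = 0.825521, PV = 4.210160
  t = 4.0000: CF_t = 5.100000, DF = 0.774410, PV = 3.949493
  t = 5.0000: CF_t = 5.100000, DF = 0.726464, PV = 3.704965
  t = 6.0000: CF_t = 5.100000, DF = 0.681486, PV = 3.475577
  t = 7.0000: CF_t = 105.100000, DF = 0.639292, PV = 67.189635
Price P = sum_t PV_t = 91.802101
First compute Macaulay numerator sum_t t * PV_t:
  t * PV_t at t = 1.0000: 4.784240
  t * PV_t at t = 2.0000: 8.976060
  t * PV_t at t = 3.0000: 12.630479
  t * PV_t at t = 4.0000: 15.797972
  t * PV_t at t = 5.0000: 18.524827
  t * PV_t at t = 6.0000: 20.853464
  t * PV_t at t = 7.0000: 470.327446
Macaulay duration D = 551.894489 / 91.802101 = 6.011785
Modified duration = D / (1 + y/m) = 6.011785 / (1 + 0.066000) = 5.639573

Answer: Modified duration = 5.6396


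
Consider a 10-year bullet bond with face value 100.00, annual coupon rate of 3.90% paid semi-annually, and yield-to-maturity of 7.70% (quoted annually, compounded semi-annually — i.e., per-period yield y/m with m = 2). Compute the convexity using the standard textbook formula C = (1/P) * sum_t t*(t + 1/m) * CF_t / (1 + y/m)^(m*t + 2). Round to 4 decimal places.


Coupon per period c = face * coupon_rate / m = 1.950000
Periods per year m = 2; per-period yield y/m = 0.038500
Number of cashflows N = 20
Cashflows (t years, CF_t, discount factor 1/(1+y/m)^(m*t), PV):
  t = 0.5000: CF_t = 1.950000, DF = 0.962927, PV = 1.877708
  t = 1.0000: CF_t = 1.950000, DF = 0.927229, PV = 1.808097
  t = 1.5000: CF_t = 1.950000, DF = 0.892854, PV = 1.741065
  t = 2.0000: CF_t = 1.950000, DF = 0.859754, PV = 1.676519
  t = 2.5000: CF_t = 1.950000, DF = 0.827880, PV = 1.614366
  t = 3.0000: CF_t = 1.950000, DF = 0.797188, PV = 1.554517
  t = 3.5000: CF_t = 1.950000, DF = 0.767635, PV = 1.496887
  t = 4.0000: CF_t = 1.950000, DF = 0.739176, PV = 1.441394
  t = 4.5000: CF_t = 1.950000, DF = 0.711773, PV = 1.387957
  t = 5.0000: CF_t = 1.950000, DF = 0.685386, PV = 1.336502
  t = 5.5000: CF_t = 1.950000, DF = 0.659977, PV = 1.286954
  t = 6.0000: CF_t = 1.950000, DF = 0.635509, PV = 1.239243
  t = 6.5000: CF_t = 1.950000, DF = 0.611949, PV = 1.193301
  t = 7.0000: CF_t = 1.950000, DF = 0.589263, PV = 1.149062
  t = 7.5000: CF_t = 1.950000, DF = 0.567417, PV = 1.106464
  t = 8.0000: CF_t = 1.950000, DF = 0.546381, PV = 1.065444
  t = 8.5000: CF_t = 1.950000, DF = 0.526126, PV = 1.025945
  t = 9.0000: CF_t = 1.950000, DF = 0.506621, PV = 0.987910
  t = 9.5000: CF_t = 1.950000, DF = 0.487839, PV = 0.951286
  t = 10.0000: CF_t = 101.950000, DF = 0.469753, PV = 47.891365
Price P = sum_t PV_t = 73.831989
Convexity numerator sum_t t*(t + 1/m) * CF_t / (1+y/m)^(m*t + 2):
  t = 0.5000: term = 0.870533
  t = 1.0000: term = 2.514779
  t = 1.5000: term = 4.843099
  t = 2.0000: term = 7.772587
  t = 2.5000: term = 11.226655
  t = 3.0000: term = 15.134633
  t = 3.5000: term = 19.431402
  t = 4.0000: term = 24.057035
  t = 4.5000: term = 28.956470
  t = 5.0000: term = 34.079192
  t = 5.5000: term = 39.378942
  t = 6.0000: term = 44.813432
  t = 6.5000: term = 50.344090
  t = 7.0000: term = 55.935806
  t = 7.5000: term = 61.556702
  t = 8.0000: term = 67.177913
  t = 8.5000: term = 72.773377
  t = 9.0000: term = 78.319645
  t = 9.5000: term = 83.795693
  t = 10.0000: term = 4662.657445
Convexity = (1/P) * sum = 5365.639433 / 73.831989 = 72.673641

Answer: Convexity = 72.6736


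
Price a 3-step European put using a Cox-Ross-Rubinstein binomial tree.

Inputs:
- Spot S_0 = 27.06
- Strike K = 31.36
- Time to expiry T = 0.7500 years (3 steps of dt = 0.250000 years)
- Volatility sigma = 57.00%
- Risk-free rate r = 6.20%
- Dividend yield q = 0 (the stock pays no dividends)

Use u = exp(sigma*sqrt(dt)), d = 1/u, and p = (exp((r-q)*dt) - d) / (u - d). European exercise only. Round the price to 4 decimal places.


dt = T/N = 0.250000
u = exp(sigma*sqrt(dt)) = 1.329762; d = 1/u = 0.752014
p = (exp((r-q)*dt) - d) / (u - d) = 0.456266
Discount per step: exp(-r*dt) = 0.984620
Stock lattice S(k, i) with i counting down-moves:
  k=0: S(0,0) = 27.0600
  k=1: S(1,0) = 35.9834; S(1,1) = 20.3495
  k=2: S(2,0) = 47.8493; S(2,1) = 27.0600; S(2,2) = 15.3031
  k=3: S(3,0) = 63.6282; S(3,1) = 35.9834; S(3,2) = 20.3495; S(3,3) = 11.5082
Terminal payoffs V(N, i) = max(K - S_T, 0):
  V(3,0) = 0.000000; V(3,1) = 0.000000; V(3,2) = 11.010494; V(3,3) = 19.851837
Backward induction: V(k, i) = exp(-r*dt) * [p * V(k+1, i) + (1-p) * V(k+1, i+1)].
  V(2,0) = exp(-r*dt) * [p*0.000000 + (1-p)*0.000000] = 0.000000
  V(2,1) = exp(-r*dt) * [p*0.000000 + (1-p)*11.010494] = 5.894704
  V(2,2) = exp(-r*dt) * [p*11.010494 + (1-p)*19.851837] = 15.574549
  V(1,0) = exp(-r*dt) * [p*0.000000 + (1-p)*5.894704] = 3.155856
  V(1,1) = exp(-r*dt) * [p*5.894704 + (1-p)*15.574549] = 10.986353
  V(0,0) = exp(-r*dt) * [p*3.155856 + (1-p)*10.986353] = 7.299541

Answer: Price = V(0,0) = 7.2995


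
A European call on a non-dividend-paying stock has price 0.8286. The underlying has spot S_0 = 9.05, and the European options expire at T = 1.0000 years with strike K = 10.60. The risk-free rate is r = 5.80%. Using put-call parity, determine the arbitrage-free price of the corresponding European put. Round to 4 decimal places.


Put-call parity: C - P = S_0 * exp(-qT) - K * exp(-rT).
S_0 * exp(-qT) = 9.0500 * 1.00000000 = 9.05000000
K * exp(-rT) = 10.6000 * 0.94364995 = 10.00268944
P = C - S*exp(-qT) + K*exp(-rT)
P = 0.8286 - 9.05000000 + 10.00268944 = 1.7813

Answer: Put price = 1.7813


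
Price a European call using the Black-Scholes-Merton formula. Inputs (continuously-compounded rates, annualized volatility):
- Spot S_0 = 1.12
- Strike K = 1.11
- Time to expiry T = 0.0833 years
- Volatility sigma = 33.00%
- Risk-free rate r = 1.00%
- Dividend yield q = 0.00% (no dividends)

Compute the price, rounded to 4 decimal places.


d1 = (ln(S/K) + (r - q + 0.5*sigma^2) * T) / (sigma * sqrt(T)) = 0.15053331
d2 = d1 - sigma * sqrt(T) = 0.05528957
exp(-rT) = 0.99916735; exp(-qT) = 1.00000000
C = S_0 * exp(-qT) * N(d1) - K * exp(-rT) * N(d2)
N(d1) = 0.55982806; N(d2) = 0.52204611
C = 1.1200 * 1.00000000 * 0.55982806 - 1.1100 * 0.99916735 * 0.52204611 = 0.0480

Answer: Price = 0.0480


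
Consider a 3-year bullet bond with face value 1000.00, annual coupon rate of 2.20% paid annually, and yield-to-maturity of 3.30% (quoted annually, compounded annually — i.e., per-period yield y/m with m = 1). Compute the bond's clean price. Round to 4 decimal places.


Coupon per period c = face * coupon_rate / m = 22.000000
Periods per year m = 1; per-period yield y/m = 0.033000
Number of cashflows N = 3
Cashflows (t years, CF_t, discount factor 1/(1+y/m)^(m*t), PV):
  t = 1.0000: CF_t = 22.000000, DF = 0.968054, PV = 21.297193
  t = 2.0000: CF_t = 22.000000, DF = 0.937129, PV = 20.616837
  t = 3.0000: CF_t = 1022.000000, DF = 0.907192, PV = 927.149848
Price P = sum_t PV_t = 969.063877

Answer: Price = 969.0639


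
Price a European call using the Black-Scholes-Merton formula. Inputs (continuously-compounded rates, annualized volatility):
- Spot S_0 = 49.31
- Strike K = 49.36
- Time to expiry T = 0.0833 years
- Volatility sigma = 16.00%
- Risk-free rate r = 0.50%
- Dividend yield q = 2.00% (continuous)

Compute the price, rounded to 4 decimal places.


Answer: Price = 0.8532

Derivation:
d1 = (ln(S/K) + (r - q + 0.5*sigma^2) * T) / (sigma * sqrt(T)) = -0.02591535
d2 = d1 - sigma * sqrt(T) = -0.07209413
exp(-rT) = 0.99958359; exp(-qT) = 0.99833539
C = S_0 * exp(-qT) * N(d1) - K * exp(-rT) * N(d2)
N(d1) = 0.48966243; N(d2) = 0.47126350
C = 49.3100 * 0.99833539 * 0.48966243 - 49.3600 * 0.99958359 * 0.47126350 = 0.8532


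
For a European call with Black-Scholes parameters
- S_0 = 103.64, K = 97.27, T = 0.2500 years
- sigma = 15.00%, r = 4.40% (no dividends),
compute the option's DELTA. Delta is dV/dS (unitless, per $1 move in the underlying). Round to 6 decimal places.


d1 = 1.0299365175; d2 = 0.9549365175
phi(d1) = 0.2347291111; exp(-qT) = 1.0000000000; exp(-rT) = 0.9890602788
N(d1) = 0.8484800965
Delta = exp(-qT) * N(d1) = 1.0000000000 * 0.8484800965 = 0.848480

Answer: Delta = 0.848480


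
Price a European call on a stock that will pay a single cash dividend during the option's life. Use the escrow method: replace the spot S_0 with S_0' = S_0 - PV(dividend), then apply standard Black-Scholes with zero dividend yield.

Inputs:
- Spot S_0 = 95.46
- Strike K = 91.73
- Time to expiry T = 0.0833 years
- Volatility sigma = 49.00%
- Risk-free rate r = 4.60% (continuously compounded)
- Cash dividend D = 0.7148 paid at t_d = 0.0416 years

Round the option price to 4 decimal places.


PV(D) = D * exp(-r * t_d) = 0.7148 * 0.99808823 = 0.71343347
S_0' = S_0 - PV(D) = 95.4600 - 0.71343347 = 94.74656653
d1 = (ln(S_0'/K) + (r + sigma^2/2)*T) / (sigma*sqrt(T)) = 0.32659643
d2 = d1 - sigma*sqrt(T) = 0.18517391
exp(-rT) = 0.99617553
N(d1) = 0.62801343; N(d2) = 0.57345368
C = S_0' * N(d1) - K * exp(-rT) * N(d2) = 94.74656653 * 0.62801343 - 91.7300 * 0.99617553 * 0.57345368 = 7.1004

Answer: Price = 7.1004


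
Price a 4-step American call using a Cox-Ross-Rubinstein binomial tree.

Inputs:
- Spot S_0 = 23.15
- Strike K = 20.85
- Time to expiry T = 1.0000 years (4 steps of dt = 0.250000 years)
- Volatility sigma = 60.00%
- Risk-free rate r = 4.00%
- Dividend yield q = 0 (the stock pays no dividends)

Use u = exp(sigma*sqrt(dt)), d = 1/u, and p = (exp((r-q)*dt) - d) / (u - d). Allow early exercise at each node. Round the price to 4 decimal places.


dt = T/N = 0.250000
u = exp(sigma*sqrt(dt)) = 1.349859; d = 1/u = 0.740818
p = (exp((r-q)*dt) - d) / (u - d) = 0.442059
Discount per step: exp(-r*dt) = 0.990050
Stock lattice S(k, i) with i counting down-moves:
  k=0: S(0,0) = 23.1500
  k=1: S(1,0) = 31.2492; S(1,1) = 17.1499
  k=2: S(2,0) = 42.1821; S(2,1) = 23.1500; S(2,2) = 12.7050
  k=3: S(3,0) = 56.9398; S(3,1) = 31.2492; S(3,2) = 17.1499; S(3,3) = 9.4121
  k=4: S(4,0) = 76.8607; S(4,1) = 42.1821; S(4,2) = 23.1500; S(4,3) = 12.7050; S(4,4) = 6.9726
Terminal payoffs V(N, i) = max(S_T - K, 0):
  V(4,0) = 56.010707; V(4,1) = 21.332050; V(4,2) = 2.300000; V(4,3) = 0.000000; V(4,4) = 0.000000
Backward induction: V(k, i) = exp(-r*dt) * [p * V(k+1, i) + (1-p) * V(k+1, i+1)]; then take max(V_cont, immediate exercise) for American.
  V(3,0) = exp(-r*dt) * [p*56.010707 + (1-p)*21.332050] = 36.297273; exercise = 36.089812; V(3,0) = max -> 36.297273
  V(3,1) = exp(-r*dt) * [p*21.332050 + (1-p)*2.300000] = 10.606692; exercise = 10.399231; V(3,1) = max -> 10.606692
  V(3,2) = exp(-r*dt) * [p*2.300000 + (1-p)*0.000000] = 1.006619; exercise = 0.000000; V(3,2) = max -> 1.006619
  V(3,3) = exp(-r*dt) * [p*0.000000 + (1-p)*0.000000] = 0.000000; exercise = 0.000000; V(3,3) = max -> 0.000000
  V(2,0) = exp(-r*dt) * [p*36.297273 + (1-p)*10.606692] = 21.744908; exercise = 21.332050; V(2,0) = max -> 21.744908
  V(2,1) = exp(-r*dt) * [p*10.606692 + (1-p)*1.006619] = 5.198177; exercise = 2.300000; V(2,1) = max -> 5.198177
  V(2,2) = exp(-r*dt) * [p*1.006619 + (1-p)*0.000000] = 0.440558; exercise = 0.000000; V(2,2) = max -> 0.440558
  V(1,0) = exp(-r*dt) * [p*21.744908 + (1-p)*5.198177] = 12.388306; exercise = 10.399231; V(1,0) = max -> 12.388306
  V(1,1) = exp(-r*dt) * [p*5.198177 + (1-p)*0.440558] = 2.518396; exercise = 0.000000; V(1,1) = max -> 2.518396
  V(0,0) = exp(-r*dt) * [p*12.388306 + (1-p)*2.518396] = 6.813008; exercise = 2.300000; V(0,0) = max -> 6.813008

Answer: Price = V(0,0) = 6.8130


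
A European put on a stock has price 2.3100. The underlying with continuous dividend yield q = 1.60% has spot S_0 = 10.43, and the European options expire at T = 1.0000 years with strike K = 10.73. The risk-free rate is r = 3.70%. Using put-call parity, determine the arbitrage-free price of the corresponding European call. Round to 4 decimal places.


Answer: Call price = 2.2342

Derivation:
Put-call parity: C - P = S_0 * exp(-qT) - K * exp(-rT).
S_0 * exp(-qT) = 10.4300 * 0.98412732 = 10.26444795
K * exp(-rT) = 10.7300 * 0.96367614 = 10.34024493
C = P + S*exp(-qT) - K*exp(-rT)
C = 2.3100 + 10.26444795 - 10.34024493 = 2.2342


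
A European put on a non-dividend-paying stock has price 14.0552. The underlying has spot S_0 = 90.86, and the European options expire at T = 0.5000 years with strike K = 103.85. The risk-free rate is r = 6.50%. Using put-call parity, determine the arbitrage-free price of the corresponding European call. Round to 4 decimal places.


Put-call parity: C - P = S_0 * exp(-qT) - K * exp(-rT).
S_0 * exp(-qT) = 90.8600 * 1.00000000 = 90.86000000
K * exp(-rT) = 103.8500 * 0.96802245 = 100.52913141
C = P + S*exp(-qT) - K*exp(-rT)
C = 14.0552 + 90.86000000 - 100.52913141 = 4.3861

Answer: Call price = 4.3861


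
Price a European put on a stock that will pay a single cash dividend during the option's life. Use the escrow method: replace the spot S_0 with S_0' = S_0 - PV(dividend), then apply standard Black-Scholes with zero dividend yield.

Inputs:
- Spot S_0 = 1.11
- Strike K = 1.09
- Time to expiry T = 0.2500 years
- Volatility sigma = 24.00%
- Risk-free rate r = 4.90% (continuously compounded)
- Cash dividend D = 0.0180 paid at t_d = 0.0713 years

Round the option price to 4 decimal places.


PV(D) = D * exp(-r * t_d) = 0.0180 * 0.99651240 = 0.01793722
S_0' = S_0 - PV(D) = 1.1100 - 0.01793722 = 1.09206278
d1 = (ln(S_0'/K) + (r + sigma^2/2)*T) / (sigma*sqrt(T)) = 0.17783890
d2 = d1 - sigma*sqrt(T) = 0.05783890
exp(-rT) = 0.98782473
N(-d1) = 0.42942475; N(-d2) = 0.47693848
P = K * exp(-rT) * N(-d2) - S_0' * N(-d1) = 1.0900 * 0.98782473 * 0.47693848 - 1.09206278 * 0.42942475 = 0.0446

Answer: Price = 0.0446


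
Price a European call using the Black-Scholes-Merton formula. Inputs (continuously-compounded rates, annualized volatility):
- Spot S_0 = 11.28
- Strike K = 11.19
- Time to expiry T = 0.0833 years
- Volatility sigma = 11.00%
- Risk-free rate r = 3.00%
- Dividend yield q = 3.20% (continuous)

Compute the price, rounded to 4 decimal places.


d1 = (ln(S/K) + (r - q + 0.5*sigma^2) * T) / (sigma * sqrt(T)) = 0.26294921
d2 = d1 - sigma * sqrt(T) = 0.23120130
exp(-rT) = 0.99750412; exp(-qT) = 0.99733795
C = S_0 * exp(-qT) * N(d1) - K * exp(-rT) * N(d2)
N(d1) = 0.60370514; N(d2) = 0.59142079
C = 11.2800 * 0.99733795 * 0.60370514 - 11.1900 * 0.99750412 * 0.59142079 = 0.1902

Answer: Price = 0.1902


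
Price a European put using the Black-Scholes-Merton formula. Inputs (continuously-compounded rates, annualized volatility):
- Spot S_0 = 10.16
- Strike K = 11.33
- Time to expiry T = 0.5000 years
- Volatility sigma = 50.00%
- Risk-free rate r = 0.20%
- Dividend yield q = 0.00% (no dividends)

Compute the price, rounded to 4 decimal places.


Answer: Price = 2.1552

Derivation:
d1 = (ln(S/K) + (r - q + 0.5*sigma^2) * T) / (sigma * sqrt(T)) = -0.12868108
d2 = d1 - sigma * sqrt(T) = -0.48223447
exp(-rT) = 0.99900050; exp(-qT) = 1.00000000
P = K * exp(-rT) * N(-d2) - S_0 * exp(-qT) * N(-d1)
N(-d1) = 0.55119500; N(-d2) = 0.68518030
P = 11.3300 * 0.99900050 * 0.68518030 - 10.1600 * 1.00000000 * 0.55119500 = 2.1552


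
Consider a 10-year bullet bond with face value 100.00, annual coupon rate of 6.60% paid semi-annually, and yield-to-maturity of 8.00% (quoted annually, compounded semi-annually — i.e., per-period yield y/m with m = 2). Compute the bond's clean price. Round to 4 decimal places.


Coupon per period c = face * coupon_rate / m = 3.300000
Periods per year m = 2; per-period yield y/m = 0.040000
Number of cashflows N = 20
Cashflows (t years, CF_t, discount factor 1/(1+y/m)^(m*t), PV):
  t = 0.5000: CF_t = 3.300000, DF = 0.961538, PV = 3.173077
  t = 1.0000: CF_t = 3.300000, DF = 0.924556, PV = 3.051036
  t = 1.5000: CF_t = 3.300000, DF = 0.888996, PV = 2.933688
  t = 2.0000: CF_t = 3.300000, DF = 0.854804, PV = 2.820854
  t = 2.5000: CF_t = 3.300000, DF = 0.821927, PV = 2.712359
  t = 3.0000: CF_t = 3.300000, DF = 0.790315, PV = 2.608038
  t = 3.5000: CF_t = 3.300000, DF = 0.759918, PV = 2.507729
  t = 4.0000: CF_t = 3.300000, DF = 0.730690, PV = 2.411278
  t = 4.5000: CF_t = 3.300000, DF = 0.702587, PV = 2.318536
  t = 5.0000: CF_t = 3.300000, DF = 0.675564, PV = 2.229362
  t = 5.5000: CF_t = 3.300000, DF = 0.649581, PV = 2.143617
  t = 6.0000: CF_t = 3.300000, DF = 0.624597, PV = 2.061170
  t = 6.5000: CF_t = 3.300000, DF = 0.600574, PV = 1.981894
  t = 7.0000: CF_t = 3.300000, DF = 0.577475, PV = 1.905668
  t = 7.5000: CF_t = 3.300000, DF = 0.555265, PV = 1.832373
  t = 8.0000: CF_t = 3.300000, DF = 0.533908, PV = 1.761897
  t = 8.5000: CF_t = 3.300000, DF = 0.513373, PV = 1.694132
  t = 9.0000: CF_t = 3.300000, DF = 0.493628, PV = 1.628973
  t = 9.5000: CF_t = 3.300000, DF = 0.474642, PV = 1.566320
  t = 10.0000: CF_t = 103.300000, DF = 0.456387, PV = 47.144772
Price P = sum_t PV_t = 90.486772

Answer: Price = 90.4868


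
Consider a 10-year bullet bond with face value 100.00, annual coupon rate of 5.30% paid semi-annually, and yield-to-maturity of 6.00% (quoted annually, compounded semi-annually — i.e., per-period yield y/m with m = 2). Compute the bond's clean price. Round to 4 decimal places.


Answer: Price = 94.7929

Derivation:
Coupon per period c = face * coupon_rate / m = 2.650000
Periods per year m = 2; per-period yield y/m = 0.030000
Number of cashflows N = 20
Cashflows (t years, CF_t, discount factor 1/(1+y/m)^(m*t), PV):
  t = 0.5000: CF_t = 2.650000, DF = 0.970874, PV = 2.572816
  t = 1.0000: CF_t = 2.650000, DF = 0.942596, PV = 2.497879
  t = 1.5000: CF_t = 2.650000, DF = 0.915142, PV = 2.425125
  t = 2.0000: CF_t = 2.650000, DF = 0.888487, PV = 2.354491
  t = 2.5000: CF_t = 2.650000, DF = 0.862609, PV = 2.285913
  t = 3.0000: CF_t = 2.650000, DF = 0.837484, PV = 2.219333
  t = 3.5000: CF_t = 2.650000, DF = 0.813092, PV = 2.154693
  t = 4.0000: CF_t = 2.650000, DF = 0.789409, PV = 2.091934
  t = 4.5000: CF_t = 2.650000, DF = 0.766417, PV = 2.031004
  t = 5.0000: CF_t = 2.650000, DF = 0.744094, PV = 1.971849
  t = 5.5000: CF_t = 2.650000, DF = 0.722421, PV = 1.914416
  t = 6.0000: CF_t = 2.650000, DF = 0.701380, PV = 1.858657
  t = 6.5000: CF_t = 2.650000, DF = 0.680951, PV = 1.804521
  t = 7.0000: CF_t = 2.650000, DF = 0.661118, PV = 1.751962
  t = 7.5000: CF_t = 2.650000, DF = 0.641862, PV = 1.700934
  t = 8.0000: CF_t = 2.650000, DF = 0.623167, PV = 1.651392
  t = 8.5000: CF_t = 2.650000, DF = 0.605016, PV = 1.603294
  t = 9.0000: CF_t = 2.650000, DF = 0.587395, PV = 1.556596
  t = 9.5000: CF_t = 2.650000, DF = 0.570286, PV = 1.511258
  t = 10.0000: CF_t = 102.650000, DF = 0.553676, PV = 56.834816
Price P = sum_t PV_t = 94.792884


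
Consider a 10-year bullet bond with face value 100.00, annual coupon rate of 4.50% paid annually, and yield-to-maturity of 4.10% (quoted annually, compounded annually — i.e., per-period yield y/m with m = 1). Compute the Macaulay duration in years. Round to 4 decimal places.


Answer: Macaulay duration = 8.3005 years

Derivation:
Coupon per period c = face * coupon_rate / m = 4.500000
Periods per year m = 1; per-period yield y/m = 0.041000
Number of cashflows N = 10
Cashflows (t years, CF_t, discount factor 1/(1+y/m)^(m*t), PV):
  t = 1.0000: CF_t = 4.500000, DF = 0.960615, PV = 4.322767
  t = 2.0000: CF_t = 4.500000, DF = 0.922781, PV = 4.152514
  t = 3.0000: CF_t = 4.500000, DF = 0.886437, PV = 3.988966
  t = 4.0000: CF_t = 4.500000, DF = 0.851524, PV = 3.831860
  t = 5.0000: CF_t = 4.500000, DF = 0.817987, PV = 3.680941
  t = 6.0000: CF_t = 4.500000, DF = 0.785770, PV = 3.535966
  t = 7.0000: CF_t = 4.500000, DF = 0.754823, PV = 3.396702
  t = 8.0000: CF_t = 4.500000, DF = 0.725094, PV = 3.262922
  t = 9.0000: CF_t = 4.500000, DF = 0.696536, PV = 3.134411
  t = 10.0000: CF_t = 104.500000, DF = 0.669103, PV = 69.921220
Price P = sum_t PV_t = 103.228268
Macaulay numerator sum_t t * PV_t:
  t * PV_t at t = 1.0000: 4.322767
  t * PV_t at t = 2.0000: 8.305027
  t * PV_t at t = 3.0000: 11.966898
  t * PV_t at t = 4.0000: 15.327439
  t * PV_t at t = 5.0000: 18.404705
  t * PV_t at t = 6.0000: 21.215799
  t * PV_t at t = 7.0000: 23.776912
  t * PV_t at t = 8.0000: 26.103375
  t * PV_t at t = 9.0000: 28.209699
  t * PV_t at t = 10.0000: 699.212197
Macaulay duration D = (sum_t t * PV_t) / P = 856.844817 / 103.228268 = 8.300486


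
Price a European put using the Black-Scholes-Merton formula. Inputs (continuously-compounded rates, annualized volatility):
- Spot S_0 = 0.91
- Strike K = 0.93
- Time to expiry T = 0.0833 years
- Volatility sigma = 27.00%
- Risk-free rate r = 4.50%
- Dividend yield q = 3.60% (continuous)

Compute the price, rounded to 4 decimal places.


d1 = (ln(S/K) + (r - q + 0.5*sigma^2) * T) / (sigma * sqrt(T)) = -0.23039603
d2 = d1 - sigma * sqrt(T) = -0.30832273
exp(-rT) = 0.99625852; exp(-qT) = 0.99700569
P = K * exp(-rT) * N(-d2) - S_0 * exp(-qT) * N(-d1)
N(-d1) = 0.59110798; N(-d2) = 0.62108161
P = 0.9300 * 0.99625852 * 0.62108161 - 0.9100 * 0.99700569 * 0.59110798 = 0.0391

Answer: Price = 0.0391


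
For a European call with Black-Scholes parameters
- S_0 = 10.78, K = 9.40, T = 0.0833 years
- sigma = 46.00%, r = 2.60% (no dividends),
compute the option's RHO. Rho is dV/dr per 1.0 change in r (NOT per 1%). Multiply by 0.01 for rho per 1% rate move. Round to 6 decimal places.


Answer: Rho = 0.653875

Derivation:
d1 = 1.1144724092; d2 = 0.9817084080
phi(d1) = 0.2143890533; exp(-qT) = 1.0000000000; exp(-rT) = 0.9978365437
N(d2) = 0.8368782390
Rho = K*T*exp(-rT)*N(d2) = 9.4000 * 0.0833 * 0.9978365437 * 0.8368782390 = 0.653875


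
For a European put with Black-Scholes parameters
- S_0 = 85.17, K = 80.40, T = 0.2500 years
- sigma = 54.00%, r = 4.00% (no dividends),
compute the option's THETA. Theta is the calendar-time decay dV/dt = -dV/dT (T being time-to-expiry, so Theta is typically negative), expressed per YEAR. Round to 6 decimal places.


d1 = 0.3855003073; d2 = 0.1155003073
phi(d1) = 0.3703733320; exp(-qT) = 1.0000000000; exp(-rT) = 0.9900498337
Theta = -S*exp(-qT)*phi(d1)*sigma/(2*sqrt(T)) + r*K*exp(-rT)*N(-d2) - q*S*exp(-qT)*N(-d1)
N(-d1) = 0.3499333894; N(-d2) = 0.4540242885; sqrt(T) = 0.5000000000
Term 1 = -85.1700 * 1.0000000000 * 0.3703733320 * 0.5400 / (2 * 0.5000000000) = -17.0341362107
Term 2 = 0.0400 * 80.4000 * 0.9900498337 * 0.4540242885 = 1.4456134550
Term 3 = 0 (no dividend yield, q = 0)
Theta = -17.0341362107 + (1.4456134550) + (0.0000000000) = -15.588523

Answer: Theta = -15.588523


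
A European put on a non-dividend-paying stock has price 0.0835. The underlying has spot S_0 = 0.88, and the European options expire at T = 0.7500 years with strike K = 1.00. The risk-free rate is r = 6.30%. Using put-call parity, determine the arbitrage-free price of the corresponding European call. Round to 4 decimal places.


Put-call parity: C - P = S_0 * exp(-qT) - K * exp(-rT).
S_0 * exp(-qT) = 0.8800 * 1.00000000 = 0.88000000
K * exp(-rT) = 1.0000 * 0.95384891 = 0.95384891
C = P + S*exp(-qT) - K*exp(-rT)
C = 0.0835 + 0.88000000 - 0.95384891 = 0.0097

Answer: Call price = 0.0097


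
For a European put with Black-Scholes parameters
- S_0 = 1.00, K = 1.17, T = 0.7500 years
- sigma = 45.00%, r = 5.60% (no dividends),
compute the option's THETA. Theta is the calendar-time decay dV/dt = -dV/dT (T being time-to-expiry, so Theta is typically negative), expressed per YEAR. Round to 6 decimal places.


d1 = -0.1002440412; d2 = -0.4899554729
phi(d1) = 0.3969428485; exp(-qT) = 1.0000000000; exp(-rT) = 0.9588697806
Theta = -S*exp(-qT)*phi(d1)*sigma/(2*sqrt(T)) + r*K*exp(-rT)*N(-d2) - q*S*exp(-qT)*N(-d1)
N(-d1) = 0.5399247089; N(-d2) = 0.6879172962; sqrt(T) = 0.8660254038
Term 1 = -1.0000 * 1.0000000000 * 0.3969428485 * 0.4500 / (2 * 0.8660254038) = -0.1031287772
Term 2 = 0.0560 * 1.1700 * 0.9588697806 * 0.6879172962 = 0.0432185060
Term 3 = 0 (no dividend yield, q = 0)
Theta = -0.1031287772 + (0.0432185060) + (0.0000000000) = -0.059910

Answer: Theta = -0.059910


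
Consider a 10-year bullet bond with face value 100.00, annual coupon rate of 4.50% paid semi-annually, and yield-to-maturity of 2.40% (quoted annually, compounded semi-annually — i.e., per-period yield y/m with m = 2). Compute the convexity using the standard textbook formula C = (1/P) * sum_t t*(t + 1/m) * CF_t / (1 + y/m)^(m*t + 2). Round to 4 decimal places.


Answer: Convexity = 80.0222

Derivation:
Coupon per period c = face * coupon_rate / m = 2.250000
Periods per year m = 2; per-period yield y/m = 0.012000
Number of cashflows N = 20
Cashflows (t years, CF_t, discount factor 1/(1+y/m)^(m*t), PV):
  t = 0.5000: CF_t = 2.250000, DF = 0.988142, PV = 2.223320
  t = 1.0000: CF_t = 2.250000, DF = 0.976425, PV = 2.196957
  t = 1.5000: CF_t = 2.250000, DF = 0.964847, PV = 2.170906
  t = 2.0000: CF_t = 2.250000, DF = 0.953406, PV = 2.145164
  t = 2.5000: CF_t = 2.250000, DF = 0.942101, PV = 2.119727
  t = 3.0000: CF_t = 2.250000, DF = 0.930930, PV = 2.094592
  t = 3.5000: CF_t = 2.250000, DF = 0.919891, PV = 2.069755
  t = 4.0000: CF_t = 2.250000, DF = 0.908983, PV = 2.045212
  t = 4.5000: CF_t = 2.250000, DF = 0.898205, PV = 2.020961
  t = 5.0000: CF_t = 2.250000, DF = 0.887554, PV = 1.996997
  t = 5.5000: CF_t = 2.250000, DF = 0.877030, PV = 1.973317
  t = 6.0000: CF_t = 2.250000, DF = 0.866630, PV = 1.949918
  t = 6.5000: CF_t = 2.250000, DF = 0.856354, PV = 1.926797
  t = 7.0000: CF_t = 2.250000, DF = 0.846200, PV = 1.903949
  t = 7.5000: CF_t = 2.250000, DF = 0.836166, PV = 1.881373
  t = 8.0000: CF_t = 2.250000, DF = 0.826251, PV = 1.859064
  t = 8.5000: CF_t = 2.250000, DF = 0.816453, PV = 1.837020
  t = 9.0000: CF_t = 2.250000, DF = 0.806772, PV = 1.815237
  t = 9.5000: CF_t = 2.250000, DF = 0.797205, PV = 1.793712
  t = 10.0000: CF_t = 102.250000, DF = 0.787752, PV = 80.547686
Price P = sum_t PV_t = 118.571663
Convexity numerator sum_t t*(t + 1/m) * CF_t / (1+y/m)^(m*t + 2):
  t = 0.5000: term = 1.085453
  t = 1.0000: term = 3.217746
  t = 1.5000: term = 6.359181
  t = 2.0000: term = 10.472960
  t = 2.5000: term = 15.523162
  t = 3.0000: term = 21.474730
  t = 3.5000: term = 28.293452
  t = 4.0000: term = 35.945944
  t = 4.5000: term = 44.399635
  t = 5.0000: term = 53.622747
  t = 5.5000: term = 63.584285
  t = 6.0000: term = 74.254016
  t = 6.5000: term = 85.602456
  t = 7.0000: term = 97.600855
  t = 7.5000: term = 110.221180
  t = 8.0000: term = 123.436104
  t = 8.5000: term = 137.218989
  t = 9.0000: term = 151.543873
  t = 9.5000: term = 166.385456
  t = 10.0000: term = 8258.122877
Convexity = (1/P) * sum = 9488.365103 / 118.571663 = 80.022198


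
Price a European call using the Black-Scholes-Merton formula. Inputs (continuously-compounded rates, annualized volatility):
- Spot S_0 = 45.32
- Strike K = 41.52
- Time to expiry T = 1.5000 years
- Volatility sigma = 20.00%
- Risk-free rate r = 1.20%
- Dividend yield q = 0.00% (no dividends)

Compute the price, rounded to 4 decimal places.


d1 = (ln(S/K) + (r - q + 0.5*sigma^2) * T) / (sigma * sqrt(T)) = 0.55347526
d2 = d1 - sigma * sqrt(T) = 0.30852629
exp(-rT) = 0.98216103; exp(-qT) = 1.00000000
C = S_0 * exp(-qT) * N(d1) - K * exp(-rT) * N(d2)
N(d1) = 0.71003099; N(d2) = 0.62115905
C = 45.3200 * 1.00000000 * 0.71003099 - 41.5200 * 0.98216103 * 0.62115905 = 6.8482

Answer: Price = 6.8482


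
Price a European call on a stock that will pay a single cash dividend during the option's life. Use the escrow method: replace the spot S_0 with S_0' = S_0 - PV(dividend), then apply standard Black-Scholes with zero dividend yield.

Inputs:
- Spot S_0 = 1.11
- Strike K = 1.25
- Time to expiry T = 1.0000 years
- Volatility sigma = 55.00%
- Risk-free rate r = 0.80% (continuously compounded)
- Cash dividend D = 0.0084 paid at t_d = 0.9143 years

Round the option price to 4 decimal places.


Answer: Price = 0.1902

Derivation:
PV(D) = D * exp(-r * t_d) = 0.0084 * 0.99271229 = 0.00833878
S_0' = S_0 - PV(D) = 1.1100 - 0.00833878 = 1.10166122
d1 = (ln(S_0'/K) + (r + sigma^2/2)*T) / (sigma*sqrt(T)) = 0.05986488
d2 = d1 - sigma*sqrt(T) = -0.49013512
exp(-rT) = 0.99203191
N(d1) = 0.52386838; N(d2) = 0.31201915
C = S_0' * N(d1) - K * exp(-rT) * N(d2) = 1.10166122 * 0.52386838 - 1.2500 * 0.99203191 * 0.31201915 = 0.1902


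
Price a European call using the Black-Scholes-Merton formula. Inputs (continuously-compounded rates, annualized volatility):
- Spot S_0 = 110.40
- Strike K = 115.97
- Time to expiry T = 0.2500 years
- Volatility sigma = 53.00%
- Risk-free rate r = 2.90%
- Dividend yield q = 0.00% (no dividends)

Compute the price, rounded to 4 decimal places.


Answer: Price = 9.6686

Derivation:
d1 = (ln(S/K) + (r - q + 0.5*sigma^2) * T) / (sigma * sqrt(T)) = -0.02588265
d2 = d1 - sigma * sqrt(T) = -0.29088265
exp(-rT) = 0.99277622; exp(-qT) = 1.00000000
C = S_0 * exp(-qT) * N(d1) - K * exp(-rT) * N(d2)
N(d1) = 0.48967547; N(d2) = 0.38557053
C = 110.4000 * 1.00000000 * 0.48967547 - 115.9700 * 0.99277622 * 0.38557053 = 9.6686


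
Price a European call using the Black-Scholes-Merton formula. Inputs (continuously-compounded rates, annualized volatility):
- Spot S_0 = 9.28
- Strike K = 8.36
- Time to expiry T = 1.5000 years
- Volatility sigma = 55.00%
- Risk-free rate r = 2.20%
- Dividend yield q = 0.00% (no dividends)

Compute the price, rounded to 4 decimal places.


d1 = (ln(S/K) + (r - q + 0.5*sigma^2) * T) / (sigma * sqrt(T)) = 0.54078516
d2 = d1 - sigma * sqrt(T) = -0.13282452
exp(-rT) = 0.96753856; exp(-qT) = 1.00000000
C = S_0 * exp(-qT) * N(d1) - K * exp(-rT) * N(d2)
N(d1) = 0.70567216; N(d2) = 0.44716608
C = 9.2800 * 1.00000000 * 0.70567216 - 8.3600 * 0.96753856 * 0.44716608 = 2.9317

Answer: Price = 2.9317


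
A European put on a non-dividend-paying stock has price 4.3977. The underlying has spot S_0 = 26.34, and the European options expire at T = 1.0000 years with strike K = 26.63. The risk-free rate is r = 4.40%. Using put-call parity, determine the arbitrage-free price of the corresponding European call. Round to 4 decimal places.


Put-call parity: C - P = S_0 * exp(-qT) - K * exp(-rT).
S_0 * exp(-qT) = 26.3400 * 1.00000000 = 26.34000000
K * exp(-rT) = 26.6300 * 0.95695396 = 25.48368389
C = P + S*exp(-qT) - K*exp(-rT)
C = 4.3977 + 26.34000000 - 25.48368389 = 5.2540

Answer: Call price = 5.2540
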